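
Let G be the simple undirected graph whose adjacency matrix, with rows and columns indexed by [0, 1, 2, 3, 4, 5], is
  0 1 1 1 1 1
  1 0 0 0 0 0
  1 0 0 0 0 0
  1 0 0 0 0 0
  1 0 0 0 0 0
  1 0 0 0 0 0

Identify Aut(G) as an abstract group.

Vertex 0 has degree 5 and every other vertex has degree 1, so G is the star K_{1,5} with centre 0. The 5 leaves are pairwise interchangeable while the centre is fixed, giving Aut(G) = S_5.

S_5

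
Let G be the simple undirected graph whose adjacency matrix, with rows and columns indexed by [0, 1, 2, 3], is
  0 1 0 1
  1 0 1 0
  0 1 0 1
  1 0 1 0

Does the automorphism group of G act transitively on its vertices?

Yes

G is 2-regular and bipartite on 2^2 = 4 vertices with girth 4; it is the hypercube graph Q_2. The symmetry group of the 2-cube is the hyperoctahedral group B_2 = Z_2 ≀ S_2, of order 2^2·2! = 8. This group acts transitively on the 4 vertices.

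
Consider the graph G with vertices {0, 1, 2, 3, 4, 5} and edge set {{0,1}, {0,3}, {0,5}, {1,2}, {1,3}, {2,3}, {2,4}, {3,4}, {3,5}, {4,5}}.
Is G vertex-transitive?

Vertex 3 is the only vertex of degree 5, so every automorphism fixes it; G is not vertex-transitive.

No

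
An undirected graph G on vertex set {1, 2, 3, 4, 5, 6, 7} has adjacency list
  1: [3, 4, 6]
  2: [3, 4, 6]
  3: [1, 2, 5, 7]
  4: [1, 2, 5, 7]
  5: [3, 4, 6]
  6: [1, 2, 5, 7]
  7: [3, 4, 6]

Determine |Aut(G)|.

144

The vertices split by degree into {3, 4, 6} (degree 4) and {1, 2, 5, 7} (degree 3); every edge runs between the two parts, so G is the complete bipartite graph K_{3,4}. The parts have unequal sizes, so no automorphism swaps them; each part is permuted independently, giving S_4 × S_3 of order 4!·3! = 144.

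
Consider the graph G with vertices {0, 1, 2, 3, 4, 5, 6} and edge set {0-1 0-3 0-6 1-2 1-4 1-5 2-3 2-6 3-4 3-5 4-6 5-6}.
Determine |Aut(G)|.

144

The vertices split by degree into {1, 3, 6} (degree 4) and {0, 2, 4, 5} (degree 3); every edge runs between the two parts, so G is the complete bipartite graph K_{3,4}. Automorphisms preserve the bipartition setwise (since the parts differ in size) and act as S_4 × S_3 within it; |Aut| = 144.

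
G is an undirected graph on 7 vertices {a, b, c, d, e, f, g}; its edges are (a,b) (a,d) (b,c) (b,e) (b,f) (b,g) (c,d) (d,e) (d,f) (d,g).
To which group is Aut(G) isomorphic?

S_5 × S_2

The vertices split by degree into {b, d} (degree 5) and {a, c, e, f, g} (degree 2); every edge runs between the two parts, so G is the complete bipartite graph K_{2,5}. Automorphisms preserve the bipartition setwise (since the parts differ in size) and act as S_5 × S_2 within it; |Aut| = 240.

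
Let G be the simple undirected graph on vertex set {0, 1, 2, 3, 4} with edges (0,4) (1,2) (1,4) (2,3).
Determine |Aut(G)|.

The degree sequence is [1, 2, 2, 1, 2]; the two degree-1 vertices 0 and 3 are the ends of a path, so G = P_5. The only nontrivial automorphism of a path is the end-to-end reflection, so Aut(G) ≅ Z_2.

2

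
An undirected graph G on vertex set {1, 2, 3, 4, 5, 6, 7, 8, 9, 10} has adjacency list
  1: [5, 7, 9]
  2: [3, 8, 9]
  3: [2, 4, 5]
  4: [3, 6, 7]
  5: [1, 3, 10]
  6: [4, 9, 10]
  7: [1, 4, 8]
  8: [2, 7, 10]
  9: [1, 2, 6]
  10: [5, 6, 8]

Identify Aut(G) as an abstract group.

G is 3-regular on 10 vertices with no triangles and no 4-cycles (girth 5): this is the Petersen graph. Viewing the Petersen graph as the Kneser graph K(5,2) — vertices are 2-subsets of {1,…,5}, edges join disjoint pairs — its automorphisms are exactly the permutations of the 5-element set, so Aut ≅ S_5 of order 120.

the symmetric group S_5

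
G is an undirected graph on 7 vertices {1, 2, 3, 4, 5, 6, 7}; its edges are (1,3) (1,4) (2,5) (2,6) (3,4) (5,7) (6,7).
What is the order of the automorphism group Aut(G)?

48

G has two connected components, {2, 5, 6, 7} and {1, 3, 4}; each is 2-regular, so G = C_4 ⊔ C_3. No automorphism exchanges components of different sizes, hence Aut(G) is the direct product D_3 × D_4, order 48.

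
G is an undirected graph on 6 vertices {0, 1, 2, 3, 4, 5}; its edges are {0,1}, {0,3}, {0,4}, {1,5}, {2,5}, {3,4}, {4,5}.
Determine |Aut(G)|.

1

The degree sequence is [3, 2, 1, 2, 3, 3]. Checking the degree-preserving permutations of the vertex set shows that none except the identity preserves every edge, so Aut(G) is trivial.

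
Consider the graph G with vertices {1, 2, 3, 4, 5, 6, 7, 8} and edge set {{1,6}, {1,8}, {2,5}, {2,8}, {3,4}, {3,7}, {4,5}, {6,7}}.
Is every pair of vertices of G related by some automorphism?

Yes

G is 2-regular and connected on 8 vertices, i.e. the cycle C_8. The automorphisms of the 8-cycle are exactly the symmetries of a regular 8-gon: the dihedral group D_8, |D_8| = 16. This group acts transitively on the 8 vertices.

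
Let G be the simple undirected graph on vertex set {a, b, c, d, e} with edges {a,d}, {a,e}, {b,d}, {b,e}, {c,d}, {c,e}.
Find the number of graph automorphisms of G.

The vertices split by degree into {d, e} (degree 3) and {a, b, c} (degree 2); every edge runs between the two parts, so G is the complete bipartite graph K_{2,3}. The parts have unequal sizes, so no automorphism swaps them; each part is permuted independently, giving S_3 × S_2 of order 3!·2! = 12.

12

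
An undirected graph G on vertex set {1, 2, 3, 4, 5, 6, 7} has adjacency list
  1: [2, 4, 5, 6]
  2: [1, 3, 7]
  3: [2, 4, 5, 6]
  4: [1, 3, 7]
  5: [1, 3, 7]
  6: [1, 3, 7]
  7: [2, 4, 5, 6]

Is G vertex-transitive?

No

Automorphisms preserve degree, but G has vertices of degree 3 and vertices of degree 4; no automorphism maps one to the other, so G is not vertex-transitive.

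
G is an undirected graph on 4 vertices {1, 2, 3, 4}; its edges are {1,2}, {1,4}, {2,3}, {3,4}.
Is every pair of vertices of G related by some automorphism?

Yes

G is 2-regular and connected on 4 vertices, i.e. the cycle C_4. The automorphisms of the 4-cycle are exactly the symmetries of a regular 4-gon: the dihedral group D_4, |D_4| = 8. This group acts transitively on the 4 vertices.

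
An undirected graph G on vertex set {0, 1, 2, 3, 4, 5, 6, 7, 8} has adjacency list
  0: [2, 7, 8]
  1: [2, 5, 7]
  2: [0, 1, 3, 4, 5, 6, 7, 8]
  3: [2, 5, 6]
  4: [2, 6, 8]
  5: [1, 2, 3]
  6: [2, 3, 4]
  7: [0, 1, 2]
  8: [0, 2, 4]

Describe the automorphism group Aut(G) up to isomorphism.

D_8

Vertex 2 is the unique vertex of degree 8; the remaining 8 vertices each have degree 3 and induce a cycle, so G is the wheel on 9 vertices with hub 2. With the hub fixed, the remaining symmetry is that of the rim cycle C_8, giving the dihedral group D_8.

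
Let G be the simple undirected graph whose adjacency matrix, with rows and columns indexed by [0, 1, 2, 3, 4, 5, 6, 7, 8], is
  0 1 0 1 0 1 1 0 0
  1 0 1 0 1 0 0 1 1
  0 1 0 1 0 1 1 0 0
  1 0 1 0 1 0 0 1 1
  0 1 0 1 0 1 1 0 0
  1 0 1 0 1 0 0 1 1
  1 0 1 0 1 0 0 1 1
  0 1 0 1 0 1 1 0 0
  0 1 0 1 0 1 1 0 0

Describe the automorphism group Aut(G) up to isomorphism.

The vertices split by degree into {1, 3, 5, 6} (degree 5) and {0, 2, 4, 7, 8} (degree 4); every edge runs between the two parts, so G is the complete bipartite graph K_{4,5}. Automorphisms preserve the bipartition setwise (since the parts differ in size) and act as S_5 × S_4 within it; |Aut| = 2880.

S_5 × S_4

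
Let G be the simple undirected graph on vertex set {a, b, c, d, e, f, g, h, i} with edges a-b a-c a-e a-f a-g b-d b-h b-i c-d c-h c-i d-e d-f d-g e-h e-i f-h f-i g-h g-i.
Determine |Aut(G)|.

The vertices split by degree into {a, d, h, i} (degree 5) and {b, c, e, f, g} (degree 4); every edge runs between the two parts, so G is the complete bipartite graph K_{4,5}. The parts have unequal sizes, so no automorphism swaps them; each part is permuted independently, giving S_5 × S_4 of order 5!·4! = 2880.

2880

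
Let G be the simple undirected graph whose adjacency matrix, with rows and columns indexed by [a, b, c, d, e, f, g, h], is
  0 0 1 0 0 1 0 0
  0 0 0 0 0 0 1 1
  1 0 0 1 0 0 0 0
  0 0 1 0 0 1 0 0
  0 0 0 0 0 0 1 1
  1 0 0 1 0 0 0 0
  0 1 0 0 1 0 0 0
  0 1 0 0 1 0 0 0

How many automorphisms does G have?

G has two connected components, {a, c, d, f} and {b, e, g, h}; each is 2-regular, so G = C_4 ⊔ C_4. With two isomorphic components, Aut(G) = Aut(C_4) ≀ S_2 = (D_4 × D_4) ⋊ Z_2: permute each cycle by D_4, then optionally swap the two cycles. Order 2·(2·4)² = 128.

128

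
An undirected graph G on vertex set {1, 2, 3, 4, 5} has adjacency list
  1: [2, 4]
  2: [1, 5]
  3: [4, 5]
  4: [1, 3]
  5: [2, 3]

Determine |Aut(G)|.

G is 2-regular and connected on 5 vertices, i.e. the cycle C_5. The automorphisms of the 5-cycle are exactly the symmetries of a regular 5-gon: the dihedral group D_5, |D_5| = 10.

10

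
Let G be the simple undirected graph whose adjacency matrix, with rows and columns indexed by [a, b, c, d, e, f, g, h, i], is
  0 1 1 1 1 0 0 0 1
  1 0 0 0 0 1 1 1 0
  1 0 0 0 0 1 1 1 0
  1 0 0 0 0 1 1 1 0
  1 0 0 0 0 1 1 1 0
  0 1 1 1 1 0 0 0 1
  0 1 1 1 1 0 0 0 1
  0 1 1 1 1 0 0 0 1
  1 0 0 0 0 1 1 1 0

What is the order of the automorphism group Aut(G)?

The vertices split by degree into {a, f, g, h} (degree 5) and {b, c, d, e, i} (degree 4); every edge runs between the two parts, so G is the complete bipartite graph K_{4,5}. The parts have unequal sizes, so no automorphism swaps them; each part is permuted independently, giving S_4 × S_5 of order 4!·5! = 2880.

2880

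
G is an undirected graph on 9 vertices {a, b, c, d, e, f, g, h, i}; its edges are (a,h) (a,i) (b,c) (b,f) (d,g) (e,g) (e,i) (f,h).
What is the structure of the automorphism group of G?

The degree sequence is [2, 2, 1, 1, 2, 2, 2, 2, 2]; the two degree-1 vertices c and d are the ends of a path, so G = P_9. The only nontrivial automorphism of a path is the end-to-end reflection, so Aut(G) ≅ Z_2.

the cyclic group of order 2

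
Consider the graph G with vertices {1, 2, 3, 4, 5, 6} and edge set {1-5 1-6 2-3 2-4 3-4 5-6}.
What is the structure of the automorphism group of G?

G has two connected components, {2, 3, 4} and {1, 5, 6}; each is 2-regular, so G = C_3 ⊔ C_3. With two isomorphic components, Aut(G) = Aut(C_3) ≀ S_2 = (D_3 × D_3) ⋊ Z_2: permute each cycle by D_3, then optionally swap the two cycles. Order 2·(2·3)² = 72.

D_3 ≀ Z_2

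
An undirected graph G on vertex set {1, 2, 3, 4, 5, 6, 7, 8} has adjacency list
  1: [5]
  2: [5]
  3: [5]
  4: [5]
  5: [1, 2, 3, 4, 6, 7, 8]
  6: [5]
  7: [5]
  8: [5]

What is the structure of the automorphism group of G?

Vertex 5 has degree 7 and every other vertex has degree 1, so G is the star K_{1,7} with centre 5. Any automorphism fixes the centre and permutes the 7 leaves freely, so Aut(G) ≅ S_7 of order 7! = 5040.

S_7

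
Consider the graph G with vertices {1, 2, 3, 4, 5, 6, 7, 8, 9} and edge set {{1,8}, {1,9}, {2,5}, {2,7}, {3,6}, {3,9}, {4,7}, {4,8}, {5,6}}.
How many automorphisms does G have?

G is 2-regular and connected on 9 vertices, i.e. the cycle C_9. The automorphisms of the 9-cycle are exactly the symmetries of a regular 9-gon: the dihedral group D_9, |D_9| = 18.

18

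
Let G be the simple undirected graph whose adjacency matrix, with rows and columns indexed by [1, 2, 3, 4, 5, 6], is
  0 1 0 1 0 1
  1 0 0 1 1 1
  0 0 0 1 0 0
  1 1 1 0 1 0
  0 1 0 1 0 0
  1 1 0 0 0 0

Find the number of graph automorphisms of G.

1

Degrees alone do not determine every vertex (e.g. 2 and 4 both have degree 4), but their neighbour-degree multisets differ: N(2) has degrees [2, 2, 3, 4] while N(4) has degrees [1, 2, 3, 4]. Repeating this refinement separates all vertices, so the only automorphism is the identity.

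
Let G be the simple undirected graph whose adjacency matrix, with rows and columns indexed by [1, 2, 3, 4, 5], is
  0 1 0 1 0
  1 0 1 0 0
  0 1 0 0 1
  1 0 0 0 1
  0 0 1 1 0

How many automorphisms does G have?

10

G is 2-regular and connected on 5 vertices, i.e. the cycle C_5. C_5 has 5 rotations and 5 reflections, so Aut(C_5) ≅ D_5 of order 10.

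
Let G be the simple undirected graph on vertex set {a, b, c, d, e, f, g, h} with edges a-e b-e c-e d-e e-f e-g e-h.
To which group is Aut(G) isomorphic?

the symmetric group on 7 letters

Vertex e has degree 7 and every other vertex has degree 1, so G is the star K_{1,7} with centre e. Any automorphism fixes the centre and permutes the 7 leaves freely, so Aut(G) ≅ S_7 of order 7! = 5040.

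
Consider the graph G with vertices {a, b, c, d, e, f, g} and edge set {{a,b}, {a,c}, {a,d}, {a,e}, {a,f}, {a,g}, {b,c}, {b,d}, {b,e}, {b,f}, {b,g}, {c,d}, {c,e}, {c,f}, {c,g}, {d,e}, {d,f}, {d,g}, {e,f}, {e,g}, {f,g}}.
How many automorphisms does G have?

Every vertex has degree 6, so G is the complete graph K_7. Any permutation of the 7 vertices preserves K_7, so Aut(K_7) = S_7 of order 7! = 5040.

5040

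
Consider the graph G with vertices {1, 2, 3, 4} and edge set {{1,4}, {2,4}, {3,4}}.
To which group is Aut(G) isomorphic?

the symmetric group on 3 letters

Vertex 4 has degree 3 and every other vertex has degree 1, so G is the star K_{1,3} with centre 4. The 3 leaves are pairwise interchangeable while the centre is fixed, giving Aut(G) = S_3.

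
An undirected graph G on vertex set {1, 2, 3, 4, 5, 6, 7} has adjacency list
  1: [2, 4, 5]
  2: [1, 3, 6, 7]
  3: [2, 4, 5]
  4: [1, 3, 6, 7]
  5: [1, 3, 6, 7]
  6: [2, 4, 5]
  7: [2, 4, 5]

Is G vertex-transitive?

Automorphisms preserve degree, but G has vertices of degree 3 and vertices of degree 4; no automorphism maps one to the other, so G is not vertex-transitive.

No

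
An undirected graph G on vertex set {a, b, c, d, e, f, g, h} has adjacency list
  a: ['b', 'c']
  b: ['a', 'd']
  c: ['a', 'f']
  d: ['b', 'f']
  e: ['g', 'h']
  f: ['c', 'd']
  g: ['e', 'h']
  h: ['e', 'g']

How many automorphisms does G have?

G has two connected components, {a, b, c, d, f} and {e, g, h}; each is 2-regular, so G = C_5 ⊔ C_3. No automorphism exchanges components of different sizes, hence Aut(G) is the direct product D_5 × D_3, order 60.

60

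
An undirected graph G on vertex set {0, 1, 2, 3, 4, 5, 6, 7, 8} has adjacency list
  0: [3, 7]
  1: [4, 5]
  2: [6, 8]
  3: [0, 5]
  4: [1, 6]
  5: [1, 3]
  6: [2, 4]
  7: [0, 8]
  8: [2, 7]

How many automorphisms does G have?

G is 2-regular and connected on 9 vertices, i.e. the cycle C_9. C_9 has 9 rotations and 9 reflections, so Aut(C_9) ≅ D_9 of order 18.

18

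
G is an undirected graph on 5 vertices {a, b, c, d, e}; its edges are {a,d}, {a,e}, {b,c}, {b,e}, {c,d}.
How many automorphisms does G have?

10

G is 2-regular and connected on 5 vertices, i.e. the cycle C_5. The automorphisms of the 5-cycle are exactly the symmetries of a regular 5-gon: the dihedral group D_5, |D_5| = 10.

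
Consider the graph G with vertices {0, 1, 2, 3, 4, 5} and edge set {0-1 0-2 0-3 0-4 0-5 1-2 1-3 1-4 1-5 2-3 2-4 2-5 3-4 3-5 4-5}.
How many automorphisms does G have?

720

All 6 vertices are pairwise adjacent: G = K_6. Any permutation of the 6 vertices preserves K_6, so Aut(K_6) = S_6 of order 6! = 720.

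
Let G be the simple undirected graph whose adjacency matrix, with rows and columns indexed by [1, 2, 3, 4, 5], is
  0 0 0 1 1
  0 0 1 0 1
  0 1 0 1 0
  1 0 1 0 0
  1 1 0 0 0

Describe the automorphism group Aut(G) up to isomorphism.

G is 2-regular and connected on 5 vertices, i.e. the cycle C_5. The automorphisms of the 5-cycle are exactly the symmetries of a regular 5-gon: the dihedral group D_5, |D_5| = 10.

the dihedral group of order 10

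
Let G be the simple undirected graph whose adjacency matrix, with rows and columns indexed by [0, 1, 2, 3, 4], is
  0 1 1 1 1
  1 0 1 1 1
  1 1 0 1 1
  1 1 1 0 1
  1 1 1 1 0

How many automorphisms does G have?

Every vertex has degree 4, so G is the complete graph K_5. Every bijection on the vertex set is an automorphism of K_5; hence Aut(K_5) ≅ S_5, order 120.

120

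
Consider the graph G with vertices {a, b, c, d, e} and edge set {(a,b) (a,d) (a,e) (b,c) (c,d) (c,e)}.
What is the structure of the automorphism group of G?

The vertices split by degree into {a, c} (degree 3) and {b, d, e} (degree 2); every edge runs between the two parts, so G is the complete bipartite graph K_{2,3}. The parts have unequal sizes, so no automorphism swaps them; each part is permuted independently, giving S_2 × S_3 of order 2!·3! = 12.

S_2 × S_3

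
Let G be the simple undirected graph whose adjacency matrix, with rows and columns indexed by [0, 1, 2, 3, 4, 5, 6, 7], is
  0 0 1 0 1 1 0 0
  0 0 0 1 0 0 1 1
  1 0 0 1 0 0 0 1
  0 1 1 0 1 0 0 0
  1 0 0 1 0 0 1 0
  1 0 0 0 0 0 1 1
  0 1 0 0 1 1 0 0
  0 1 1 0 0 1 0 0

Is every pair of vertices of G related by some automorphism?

G is 3-regular and bipartite on 2^3 = 8 vertices with girth 4; it is the hypercube graph Q_3. Aut(Q_3) consists of the signed permutations of the 3 coordinate axes: 3! permutations times 2^3 sign flips, so |Aut| = 2^3·3! = 48. This group acts transitively on the 8 vertices.

Yes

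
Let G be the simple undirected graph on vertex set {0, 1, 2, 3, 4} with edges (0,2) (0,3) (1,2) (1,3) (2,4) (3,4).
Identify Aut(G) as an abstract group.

S_2 × S_3

The vertices split by degree into {2, 3} (degree 3) and {0, 1, 4} (degree 2); every edge runs between the two parts, so G is the complete bipartite graph K_{2,3}. Automorphisms preserve the bipartition setwise (since the parts differ in size) and act as S_2 × S_3 within it; |Aut| = 12.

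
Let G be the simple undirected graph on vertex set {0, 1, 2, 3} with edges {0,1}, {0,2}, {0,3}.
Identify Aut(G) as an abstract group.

the symmetric group on 3 letters

Vertex 0 has degree 3 and every other vertex has degree 1, so G is the star K_{1,3} with centre 0. Any automorphism fixes the centre and permutes the 3 leaves freely, so Aut(G) ≅ S_3 of order 3! = 6.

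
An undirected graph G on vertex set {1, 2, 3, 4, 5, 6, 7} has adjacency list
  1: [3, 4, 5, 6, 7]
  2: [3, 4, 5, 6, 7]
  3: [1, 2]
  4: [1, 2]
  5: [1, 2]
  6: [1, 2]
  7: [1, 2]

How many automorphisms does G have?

240

The vertices split by degree into {1, 2} (degree 5) and {3, 4, 5, 6, 7} (degree 2); every edge runs between the two parts, so G is the complete bipartite graph K_{2,5}. The parts have unequal sizes, so no automorphism swaps them; each part is permuted independently, giving S_2 × S_5 of order 2!·5! = 240.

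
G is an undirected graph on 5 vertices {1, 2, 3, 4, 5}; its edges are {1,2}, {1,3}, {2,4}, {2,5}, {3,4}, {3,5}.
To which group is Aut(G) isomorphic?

The vertices split by degree into {2, 3} (degree 3) and {1, 4, 5} (degree 2); every edge runs between the two parts, so G is the complete bipartite graph K_{2,3}. Automorphisms preserve the bipartition setwise (since the parts differ in size) and act as S_2 × S_3 within it; |Aut| = 12.

S_2 × S_3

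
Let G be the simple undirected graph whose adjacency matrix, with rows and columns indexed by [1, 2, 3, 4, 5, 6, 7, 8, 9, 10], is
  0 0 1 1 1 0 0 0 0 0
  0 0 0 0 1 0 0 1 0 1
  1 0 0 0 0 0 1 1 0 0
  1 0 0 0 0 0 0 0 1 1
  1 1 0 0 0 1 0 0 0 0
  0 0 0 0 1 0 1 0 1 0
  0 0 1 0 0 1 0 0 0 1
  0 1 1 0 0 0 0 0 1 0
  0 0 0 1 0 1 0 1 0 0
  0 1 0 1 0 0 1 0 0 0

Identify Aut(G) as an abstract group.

S_5

G is 3-regular on 10 vertices with no triangles and no 4-cycles (girth 5): this is the Petersen graph. Viewing the Petersen graph as the Kneser graph K(5,2) — vertices are 2-subsets of {1,…,5}, edges join disjoint pairs — its automorphisms are exactly the permutations of the 5-element set, so Aut ≅ S_5 of order 120.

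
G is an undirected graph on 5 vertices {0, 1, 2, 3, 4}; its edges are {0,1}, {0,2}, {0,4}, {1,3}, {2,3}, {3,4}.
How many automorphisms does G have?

The vertices split by degree into {0, 3} (degree 3) and {1, 2, 4} (degree 2); every edge runs between the two parts, so G is the complete bipartite graph K_{2,3}. The parts have unequal sizes, so no automorphism swaps them; each part is permuted independently, giving S_2 × S_3 of order 2!·3! = 12.

12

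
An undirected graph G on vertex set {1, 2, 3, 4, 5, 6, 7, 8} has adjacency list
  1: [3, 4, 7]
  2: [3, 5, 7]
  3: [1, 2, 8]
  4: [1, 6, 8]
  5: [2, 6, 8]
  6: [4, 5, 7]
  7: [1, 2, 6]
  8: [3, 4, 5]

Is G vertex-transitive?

G is 3-regular and bipartite on 2^3 = 8 vertices with girth 4; it is the hypercube graph Q_3. Aut(Q_3) consists of the signed permutations of the 3 coordinate axes: 3! permutations times 2^3 sign flips, so |Aut| = 2^3·3! = 48. Under this action every vertex can be carried to every other, so G is vertex-transitive.

Yes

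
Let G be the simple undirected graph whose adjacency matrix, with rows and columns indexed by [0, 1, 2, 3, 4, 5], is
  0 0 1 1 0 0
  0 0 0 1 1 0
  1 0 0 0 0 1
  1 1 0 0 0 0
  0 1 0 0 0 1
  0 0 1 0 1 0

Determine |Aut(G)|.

12

G is 2-regular and connected on 6 vertices, i.e. the cycle C_6. The automorphisms of the 6-cycle are exactly the symmetries of a regular 6-gon: the dihedral group D_6, |D_6| = 12.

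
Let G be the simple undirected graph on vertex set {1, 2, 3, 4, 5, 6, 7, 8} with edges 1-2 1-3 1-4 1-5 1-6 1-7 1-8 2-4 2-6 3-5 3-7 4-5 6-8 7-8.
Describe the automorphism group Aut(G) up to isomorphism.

D_7

Vertex 1 is the unique vertex of degree 7; the remaining 7 vertices each have degree 3 and induce a cycle, so G is the wheel on 8 vertices with hub 1. With the hub fixed, the remaining symmetry is that of the rim cycle C_7, giving the dihedral group D_7.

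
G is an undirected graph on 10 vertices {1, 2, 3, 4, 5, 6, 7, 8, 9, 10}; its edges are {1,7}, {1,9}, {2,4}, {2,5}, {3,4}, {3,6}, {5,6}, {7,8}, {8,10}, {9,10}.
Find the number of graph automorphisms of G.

200

G has two connected components, {1, 7, 8, 9, 10} and {2, 3, 4, 5, 6}; each is 2-regular, so G = C_5 ⊔ C_5. Aut of a disjoint union of two copies of C_5 is the wreath product D_5 ≀ Z_2, of order 2·10² = 200.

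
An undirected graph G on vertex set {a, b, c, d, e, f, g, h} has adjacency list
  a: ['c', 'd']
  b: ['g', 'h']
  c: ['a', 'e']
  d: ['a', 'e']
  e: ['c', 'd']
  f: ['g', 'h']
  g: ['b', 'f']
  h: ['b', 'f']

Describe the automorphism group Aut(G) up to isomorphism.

G has two connected components, {b, f, g, h} and {a, c, d, e}; each is 2-regular, so G = C_4 ⊔ C_4. Aut of a disjoint union of two copies of C_4 is the wreath product D_4 ≀ Z_2, of order 2·8² = 128.

D_4 ≀ Z_2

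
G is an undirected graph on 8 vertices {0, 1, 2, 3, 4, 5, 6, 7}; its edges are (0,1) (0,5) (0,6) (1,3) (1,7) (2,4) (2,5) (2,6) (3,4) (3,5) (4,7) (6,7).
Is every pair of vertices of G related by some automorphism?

Yes

G is 3-regular and bipartite on 2^3 = 8 vertices with girth 4; it is the hypercube graph Q_3. The symmetry group of the 3-cube is the hyperoctahedral group B_3 = Z_2 ≀ S_3, of order 2^3·3! = 48. Under this action every vertex can be carried to every other, so G is vertex-transitive.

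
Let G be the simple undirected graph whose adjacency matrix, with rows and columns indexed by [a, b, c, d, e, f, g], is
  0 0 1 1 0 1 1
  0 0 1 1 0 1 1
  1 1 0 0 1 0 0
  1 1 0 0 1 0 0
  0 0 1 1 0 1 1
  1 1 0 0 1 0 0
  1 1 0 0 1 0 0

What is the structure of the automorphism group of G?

S_4 × S_3

The vertices split by degree into {a, b, e} (degree 4) and {c, d, f, g} (degree 3); every edge runs between the two parts, so G is the complete bipartite graph K_{3,4}. Automorphisms preserve the bipartition setwise (since the parts differ in size) and act as S_4 × S_3 within it; |Aut| = 144.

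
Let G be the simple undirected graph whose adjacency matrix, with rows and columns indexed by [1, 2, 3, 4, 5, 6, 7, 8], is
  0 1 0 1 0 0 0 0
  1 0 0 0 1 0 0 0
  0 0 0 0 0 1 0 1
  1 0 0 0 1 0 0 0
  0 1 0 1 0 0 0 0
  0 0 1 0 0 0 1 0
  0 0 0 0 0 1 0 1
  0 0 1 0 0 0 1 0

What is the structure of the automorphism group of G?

(D_4 × D_4) ⋊ Z_2

G has two connected components, {3, 6, 7, 8} and {1, 2, 4, 5}; each is 2-regular, so G = C_4 ⊔ C_4. With two isomorphic components, Aut(G) = Aut(C_4) ≀ S_2 = (D_4 × D_4) ⋊ Z_2: permute each cycle by D_4, then optionally swap the two cycles. Order 2·(2·4)² = 128.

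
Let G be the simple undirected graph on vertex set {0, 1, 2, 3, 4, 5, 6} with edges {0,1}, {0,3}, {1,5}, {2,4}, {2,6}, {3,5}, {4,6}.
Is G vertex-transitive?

No

G has two connected components, {0, 1, 3, 5} and {2, 4, 6}; each is 2-regular, so G = C_4 ⊔ C_3. The orbit of 0 under Aut(G) is {0, 1, 3, 5}, which does not contain 2, so G is not vertex-transitive.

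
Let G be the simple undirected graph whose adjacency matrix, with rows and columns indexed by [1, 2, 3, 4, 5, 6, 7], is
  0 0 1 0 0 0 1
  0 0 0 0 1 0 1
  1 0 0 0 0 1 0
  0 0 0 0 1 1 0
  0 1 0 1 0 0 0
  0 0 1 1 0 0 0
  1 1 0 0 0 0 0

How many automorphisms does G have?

G is 2-regular and connected on 7 vertices, i.e. the cycle C_7. The automorphisms of the 7-cycle are exactly the symmetries of a regular 7-gon: the dihedral group D_7, |D_7| = 14.

14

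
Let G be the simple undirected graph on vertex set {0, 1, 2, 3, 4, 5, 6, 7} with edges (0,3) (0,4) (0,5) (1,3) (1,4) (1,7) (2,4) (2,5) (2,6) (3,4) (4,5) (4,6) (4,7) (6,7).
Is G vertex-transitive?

No

Vertex 4 is the only vertex of degree 7, so every automorphism fixes it; G is not vertex-transitive.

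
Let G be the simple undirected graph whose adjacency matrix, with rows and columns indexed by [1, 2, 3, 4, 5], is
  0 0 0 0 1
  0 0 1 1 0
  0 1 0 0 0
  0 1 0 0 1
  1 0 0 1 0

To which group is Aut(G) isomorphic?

The degree sequence is [1, 2, 1, 2, 2]; the two degree-1 vertices 1 and 3 are the ends of a path, so G = P_5. A path has exactly one nontrivial symmetry — reversal — giving Aut(G) of order 2.

C_2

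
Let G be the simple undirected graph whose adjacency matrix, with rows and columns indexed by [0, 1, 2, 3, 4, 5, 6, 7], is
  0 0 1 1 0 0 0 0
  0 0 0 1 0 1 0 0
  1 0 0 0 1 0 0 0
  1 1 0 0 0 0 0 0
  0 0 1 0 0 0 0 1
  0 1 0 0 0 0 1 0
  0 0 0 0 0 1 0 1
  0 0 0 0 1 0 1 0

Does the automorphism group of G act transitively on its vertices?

Every vertex has degree 2 and the graph is connected, so G is the 8-cycle C_8. C_8 has 8 rotations and 8 reflections, so Aut(C_8) ≅ D_8 of order 16. This group acts transitively on the 8 vertices.

Yes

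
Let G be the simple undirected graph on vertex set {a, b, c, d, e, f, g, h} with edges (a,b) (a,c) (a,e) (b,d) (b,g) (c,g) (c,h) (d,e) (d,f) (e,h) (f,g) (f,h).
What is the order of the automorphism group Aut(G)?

48

G is 3-regular and bipartite on 2^3 = 8 vertices with girth 4; it is the hypercube graph Q_3. The symmetry group of the 3-cube is the hyperoctahedral group B_3 = Z_2 ≀ S_3, of order 2^3·3! = 48.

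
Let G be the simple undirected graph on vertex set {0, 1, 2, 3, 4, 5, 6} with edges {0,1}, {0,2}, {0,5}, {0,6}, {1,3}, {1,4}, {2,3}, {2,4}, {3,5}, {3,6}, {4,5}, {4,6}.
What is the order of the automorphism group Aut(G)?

The vertices split by degree into {0, 3, 4} (degree 4) and {1, 2, 5, 6} (degree 3); every edge runs between the two parts, so G is the complete bipartite graph K_{3,4}. The parts have unequal sizes, so no automorphism swaps them; each part is permuted independently, giving S_4 × S_3 of order 4!·3! = 144.

144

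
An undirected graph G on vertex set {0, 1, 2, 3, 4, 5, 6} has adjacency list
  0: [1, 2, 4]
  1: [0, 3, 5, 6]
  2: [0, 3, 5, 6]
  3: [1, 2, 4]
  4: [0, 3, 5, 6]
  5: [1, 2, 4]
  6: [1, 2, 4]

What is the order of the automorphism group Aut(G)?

144

The vertices split by degree into {1, 2, 4} (degree 4) and {0, 3, 5, 6} (degree 3); every edge runs between the two parts, so G is the complete bipartite graph K_{3,4}. The parts have unequal sizes, so no automorphism swaps them; each part is permuted independently, giving S_3 × S_4 of order 3!·4! = 144.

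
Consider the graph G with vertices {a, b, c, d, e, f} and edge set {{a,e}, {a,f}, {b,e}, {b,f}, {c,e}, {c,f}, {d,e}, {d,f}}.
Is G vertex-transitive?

No

Automorphisms preserve degree, but G has vertices of degree 2 and vertices of degree 4; no automorphism maps one to the other, so G is not vertex-transitive.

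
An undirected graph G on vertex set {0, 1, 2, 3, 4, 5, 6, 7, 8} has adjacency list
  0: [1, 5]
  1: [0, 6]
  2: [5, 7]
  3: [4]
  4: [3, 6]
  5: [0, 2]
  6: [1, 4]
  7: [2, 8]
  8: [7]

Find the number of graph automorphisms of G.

The degree sequence is [2, 2, 2, 1, 2, 2, 2, 2, 1]; the two degree-1 vertices 3 and 8 are the ends of a path, so G = P_9. A path has exactly one nontrivial symmetry — reversal — giving Aut(G) of order 2.

2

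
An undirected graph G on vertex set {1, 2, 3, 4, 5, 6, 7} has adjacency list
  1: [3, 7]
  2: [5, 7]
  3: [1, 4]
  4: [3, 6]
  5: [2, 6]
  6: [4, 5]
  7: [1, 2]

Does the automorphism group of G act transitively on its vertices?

Every vertex has degree 2 and the graph is connected, so G is the 7-cycle C_7. C_7 has 7 rotations and 7 reflections, so Aut(C_7) ≅ D_7 of order 14. Under this action every vertex can be carried to every other, so G is vertex-transitive.

Yes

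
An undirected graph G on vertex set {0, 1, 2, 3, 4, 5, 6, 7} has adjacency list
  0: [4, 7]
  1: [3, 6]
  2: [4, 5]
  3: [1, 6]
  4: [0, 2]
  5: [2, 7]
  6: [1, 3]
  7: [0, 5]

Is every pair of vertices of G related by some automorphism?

No

G has two connected components, {0, 2, 4, 5, 7} and {1, 3, 6}; each is 2-regular, so G = C_5 ⊔ C_3. The orbit of 0 under Aut(G) is {0, 2, 4, 5, 7}, which does not contain 1, so G is not vertex-transitive.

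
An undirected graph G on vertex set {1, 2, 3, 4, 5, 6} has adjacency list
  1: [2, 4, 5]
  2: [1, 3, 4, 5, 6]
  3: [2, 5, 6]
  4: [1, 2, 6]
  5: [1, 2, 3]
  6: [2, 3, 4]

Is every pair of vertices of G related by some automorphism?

Vertex 2 is the only vertex of degree 5, so every automorphism fixes it; G is not vertex-transitive.

No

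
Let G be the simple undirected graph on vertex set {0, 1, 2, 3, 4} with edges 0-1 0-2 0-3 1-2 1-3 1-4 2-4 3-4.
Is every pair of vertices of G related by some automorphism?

No

Vertex 1 is the only vertex of degree 4, so every automorphism fixes it; G is not vertex-transitive.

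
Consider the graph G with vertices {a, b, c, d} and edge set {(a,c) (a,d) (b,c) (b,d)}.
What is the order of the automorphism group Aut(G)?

G is 2-regular and connected on 4 vertices, i.e. the cycle C_4. The automorphisms of the 4-cycle are exactly the symmetries of a regular 4-gon: the dihedral group D_4, |D_4| = 8.

8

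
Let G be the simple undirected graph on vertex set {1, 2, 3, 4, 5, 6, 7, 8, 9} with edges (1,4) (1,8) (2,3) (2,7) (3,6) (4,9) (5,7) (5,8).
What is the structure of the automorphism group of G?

the cyclic group of order 2

The degree sequence is [2, 2, 2, 2, 2, 1, 2, 2, 1]; the two degree-1 vertices 6 and 9 are the ends of a path, so G = P_9. A path has exactly one nontrivial symmetry — reversal — giving Aut(G) of order 2.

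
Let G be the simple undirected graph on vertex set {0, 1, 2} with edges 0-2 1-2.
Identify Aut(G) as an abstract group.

Z_2

The degree sequence is [1, 1, 2]; the two degree-1 vertices 0 and 1 are the ends of a path, so G = P_3. A path has exactly one nontrivial symmetry — reversal — giving Aut(G) of order 2.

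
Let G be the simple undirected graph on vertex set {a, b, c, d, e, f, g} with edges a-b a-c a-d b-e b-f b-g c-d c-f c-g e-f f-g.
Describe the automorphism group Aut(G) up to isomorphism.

The degree sequence is [3, 4, 4, 2, 2, 4, 3]. Checking the degree-preserving permutations of the vertex set shows that none except the identity preserves every edge, so Aut(G) is trivial.

{e}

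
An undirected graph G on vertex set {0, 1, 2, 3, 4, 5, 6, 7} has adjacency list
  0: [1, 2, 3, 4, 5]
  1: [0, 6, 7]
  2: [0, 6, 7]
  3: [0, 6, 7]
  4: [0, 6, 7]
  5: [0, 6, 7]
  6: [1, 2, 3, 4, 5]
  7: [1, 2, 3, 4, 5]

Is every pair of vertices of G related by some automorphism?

Automorphisms preserve degree, but G has vertices of degree 3 and vertices of degree 5; no automorphism maps one to the other, so G is not vertex-transitive.

No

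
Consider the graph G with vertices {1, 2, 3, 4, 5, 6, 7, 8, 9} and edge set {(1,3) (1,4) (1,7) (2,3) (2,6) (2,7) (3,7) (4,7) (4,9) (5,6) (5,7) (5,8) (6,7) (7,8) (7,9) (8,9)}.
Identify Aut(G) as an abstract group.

Vertex 7 is the unique vertex of degree 8; the remaining 8 vertices each have degree 3 and induce a cycle, so G is the wheel on 9 vertices with hub 7. Every automorphism fixes the hub and acts on the rim 8-cycle, so Aut(G) ≅ Aut(C_8) = D_8 of order 16.

the dihedral group of order 16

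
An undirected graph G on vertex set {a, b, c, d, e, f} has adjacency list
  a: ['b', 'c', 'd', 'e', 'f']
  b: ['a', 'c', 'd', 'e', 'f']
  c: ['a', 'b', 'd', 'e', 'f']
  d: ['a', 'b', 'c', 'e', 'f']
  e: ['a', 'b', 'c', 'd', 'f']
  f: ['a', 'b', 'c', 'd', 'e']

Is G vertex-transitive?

Yes

Every vertex has degree 5, so G is the complete graph K_6. Every bijection on the vertex set is an automorphism of K_6; hence Aut(K_6) ≅ S_6, order 720. Under this action every vertex can be carried to every other, so G is vertex-transitive.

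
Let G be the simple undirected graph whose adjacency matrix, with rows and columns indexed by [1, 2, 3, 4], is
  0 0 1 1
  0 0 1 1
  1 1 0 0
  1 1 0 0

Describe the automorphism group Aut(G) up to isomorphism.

the dihedral group of order 8

G is 2-regular and bipartite on 2^2 = 4 vertices with girth 4; it is the hypercube graph Q_2. The symmetry group of the 2-cube is the hyperoctahedral group B_2 = Z_2 ≀ S_2, of order 2^2·2! = 8.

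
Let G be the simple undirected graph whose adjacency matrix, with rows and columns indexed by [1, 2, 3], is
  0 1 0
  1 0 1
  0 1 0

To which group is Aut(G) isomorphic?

The degree sequence is [1, 2, 1]; the two degree-1 vertices 1 and 3 are the ends of a path, so G = P_3. The only nontrivial automorphism of a path is the end-to-end reflection, so Aut(G) ≅ Z_2.

Z_2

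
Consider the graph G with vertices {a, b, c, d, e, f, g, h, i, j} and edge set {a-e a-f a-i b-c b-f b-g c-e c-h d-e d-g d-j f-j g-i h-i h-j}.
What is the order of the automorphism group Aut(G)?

G is 3-regular on 10 vertices with no triangles and no 4-cycles (girth 5): this is the Petersen graph. Viewing the Petersen graph as the Kneser graph K(5,2) — vertices are 2-subsets of {1,…,5}, edges join disjoint pairs — its automorphisms are exactly the permutations of the 5-element set, so Aut ≅ S_5 of order 120.

120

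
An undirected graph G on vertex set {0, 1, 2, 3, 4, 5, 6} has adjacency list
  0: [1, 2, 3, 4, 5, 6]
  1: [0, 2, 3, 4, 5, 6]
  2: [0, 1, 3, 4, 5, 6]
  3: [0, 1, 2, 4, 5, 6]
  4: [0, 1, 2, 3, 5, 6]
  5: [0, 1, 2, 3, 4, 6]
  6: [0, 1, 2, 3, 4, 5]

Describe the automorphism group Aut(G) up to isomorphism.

the symmetric group on 7 letters

All 7 vertices are pairwise adjacent: G = K_7. Every bijection on the vertex set is an automorphism of K_7; hence Aut(K_7) ≅ S_7, order 5040.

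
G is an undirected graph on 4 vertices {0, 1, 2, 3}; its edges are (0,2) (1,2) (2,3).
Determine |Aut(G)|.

Vertex 2 has degree 3 and every other vertex has degree 1, so G is the star K_{1,3} with centre 2. Any automorphism fixes the centre and permutes the 3 leaves freely, so Aut(G) ≅ S_3 of order 3! = 6.

6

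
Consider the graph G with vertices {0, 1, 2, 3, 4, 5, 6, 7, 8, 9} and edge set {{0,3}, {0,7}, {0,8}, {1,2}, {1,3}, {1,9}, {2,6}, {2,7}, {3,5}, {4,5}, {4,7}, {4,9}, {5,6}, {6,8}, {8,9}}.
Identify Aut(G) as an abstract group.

S_5

G is 3-regular on 10 vertices with no triangles and no 4-cycles (girth 5): this is the Petersen graph. Viewing the Petersen graph as the Kneser graph K(5,2) — vertices are 2-subsets of {1,…,5}, edges join disjoint pairs — its automorphisms are exactly the permutations of the 5-element set, so Aut ≅ S_5 of order 120.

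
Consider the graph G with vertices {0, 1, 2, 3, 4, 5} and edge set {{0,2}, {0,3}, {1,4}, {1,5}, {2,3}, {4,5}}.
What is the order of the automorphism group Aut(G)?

72

G has two connected components, {1, 4, 5} and {0, 2, 3}; each is 2-regular, so G = C_3 ⊔ C_3. With two isomorphic components, Aut(G) = Aut(C_3) ≀ S_2 = (D_3 × D_3) ⋊ Z_2: permute each cycle by D_3, then optionally swap the two cycles. Order 2·(2·3)² = 72.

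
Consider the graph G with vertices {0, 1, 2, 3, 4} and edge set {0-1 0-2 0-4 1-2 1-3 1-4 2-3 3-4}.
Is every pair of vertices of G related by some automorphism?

No

Vertex 1 is the only vertex of degree 4, so every automorphism fixes it; G is not vertex-transitive.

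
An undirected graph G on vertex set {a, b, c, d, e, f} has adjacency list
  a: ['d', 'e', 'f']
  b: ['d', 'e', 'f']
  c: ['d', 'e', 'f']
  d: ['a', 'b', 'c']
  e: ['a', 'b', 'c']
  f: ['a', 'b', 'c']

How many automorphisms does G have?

G is 3-regular and bipartite with parts {a, b, c} and {d, e, f} (each part is independent and every cross-pair is an edge), so G = K_{3,3}. Each part can be permuted independently (S_3 × S_3) and the two equal-size parts can also be swapped, giving (S_3 × S_3) ⋊ Z_2 of order 2·(3!)² = 72.

72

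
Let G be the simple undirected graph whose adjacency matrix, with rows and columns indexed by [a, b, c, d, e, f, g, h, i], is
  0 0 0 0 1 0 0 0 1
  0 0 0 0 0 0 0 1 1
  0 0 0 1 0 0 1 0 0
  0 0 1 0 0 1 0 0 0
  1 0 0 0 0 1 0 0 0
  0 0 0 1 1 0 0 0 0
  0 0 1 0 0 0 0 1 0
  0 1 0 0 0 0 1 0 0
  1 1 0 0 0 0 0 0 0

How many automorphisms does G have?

Every vertex has degree 2 and the graph is connected, so G is the 9-cycle C_9. The automorphisms of the 9-cycle are exactly the symmetries of a regular 9-gon: the dihedral group D_9, |D_9| = 18.

18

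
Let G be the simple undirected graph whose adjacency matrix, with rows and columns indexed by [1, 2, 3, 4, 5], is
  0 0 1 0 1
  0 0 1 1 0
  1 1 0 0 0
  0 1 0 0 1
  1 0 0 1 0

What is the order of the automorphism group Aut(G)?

G is 2-regular and connected on 5 vertices, i.e. the cycle C_5. C_5 has 5 rotations and 5 reflections, so Aut(C_5) ≅ D_5 of order 10.

10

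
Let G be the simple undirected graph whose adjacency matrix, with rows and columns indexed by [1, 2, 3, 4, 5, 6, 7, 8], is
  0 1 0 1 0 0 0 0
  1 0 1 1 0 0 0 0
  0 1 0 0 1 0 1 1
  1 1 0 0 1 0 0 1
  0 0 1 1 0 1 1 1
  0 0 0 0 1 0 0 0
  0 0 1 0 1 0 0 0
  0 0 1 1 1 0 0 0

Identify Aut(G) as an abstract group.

The degree sequence is [2, 3, 4, 4, 5, 1, 2, 3]. Checking the degree-preserving permutations of the vertex set shows that none except the identity preserves every edge, so Aut(G) is trivial.

the trivial group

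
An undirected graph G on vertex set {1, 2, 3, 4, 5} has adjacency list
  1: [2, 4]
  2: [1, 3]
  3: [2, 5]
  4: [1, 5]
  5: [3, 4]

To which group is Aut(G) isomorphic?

Every vertex has degree 2 and the graph is connected, so G is the 5-cycle C_5. C_5 has 5 rotations and 5 reflections, so Aut(C_5) ≅ D_5 of order 10.

the dihedral group of order 10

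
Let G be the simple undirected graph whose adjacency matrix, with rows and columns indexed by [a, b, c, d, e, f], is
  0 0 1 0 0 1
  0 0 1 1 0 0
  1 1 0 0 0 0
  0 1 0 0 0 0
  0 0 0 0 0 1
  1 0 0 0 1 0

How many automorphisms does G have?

2

The degree sequence is [2, 2, 2, 1, 1, 2]; the two degree-1 vertices d and e are the ends of a path, so G = P_6. A path has exactly one nontrivial symmetry — reversal — giving Aut(G) of order 2.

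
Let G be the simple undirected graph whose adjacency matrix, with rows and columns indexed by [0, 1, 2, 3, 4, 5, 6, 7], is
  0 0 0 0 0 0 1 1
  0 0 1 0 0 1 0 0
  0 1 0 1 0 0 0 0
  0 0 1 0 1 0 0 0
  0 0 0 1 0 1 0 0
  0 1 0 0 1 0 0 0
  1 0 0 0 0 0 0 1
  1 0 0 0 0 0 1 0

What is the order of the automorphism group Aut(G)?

60

G has two connected components, {1, 2, 3, 4, 5} and {0, 6, 7}; each is 2-regular, so G = C_5 ⊔ C_3. The components are non-isomorphic (different sizes), so Aut(G) = Aut(C_3) × Aut(C_5) = D_3 × D_5 of order 6·10 = 60.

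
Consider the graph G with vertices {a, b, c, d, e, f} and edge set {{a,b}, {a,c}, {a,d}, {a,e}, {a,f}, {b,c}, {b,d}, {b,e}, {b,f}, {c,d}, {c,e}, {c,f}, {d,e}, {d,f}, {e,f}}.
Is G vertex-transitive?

All 6 vertices are pairwise adjacent: G = K_6. Any permutation of the 6 vertices preserves K_6, so Aut(K_6) = S_6 of order 6! = 720. Under this action every vertex can be carried to every other, so G is vertex-transitive.

Yes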